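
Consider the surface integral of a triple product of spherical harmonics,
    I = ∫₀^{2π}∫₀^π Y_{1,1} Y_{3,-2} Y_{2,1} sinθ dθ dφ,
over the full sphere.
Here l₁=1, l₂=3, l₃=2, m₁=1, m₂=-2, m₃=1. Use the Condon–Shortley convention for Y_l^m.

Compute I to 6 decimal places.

0.261169

Rules hold: Σm=0, L=6 even, 2≤2≤4.
N = 3·7·5 = 105
Δ = 2!·0!·4!/7! = 1/105
Racah Σ t=1..1: t=1:−1/4 = -1/4
⇒ 3j(1 3 2; 0 0 0)² = 3/35, sgn -1
Racah Σ t=0..0: t=0:+1/12 = 1/12
⇒ 3j(1 3 2; 1 -2 1)² = 2/21, sgn -1
4πI² = N·(3j₀)²·(3jₘ)² = 6/7
I = +1·√(0.857143/4π) = 0.26116903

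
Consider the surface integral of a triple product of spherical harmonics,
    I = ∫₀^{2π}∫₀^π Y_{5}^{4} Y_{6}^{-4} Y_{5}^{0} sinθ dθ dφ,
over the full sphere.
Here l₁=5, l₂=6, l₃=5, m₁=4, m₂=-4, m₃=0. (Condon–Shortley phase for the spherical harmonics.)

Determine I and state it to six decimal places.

-0.082328

Rules hold: Σm=0, L=16 even, 1≤5≤11.
N = 11·13·11 = 1573
Δ = 6!·4!·6!/17! = 1/28588560
Racah Σ t=1..5: t=1:−1/345600 t=2:+1/13824 t=3:−1/5184 t=4:+1/13824 t=5:−1/345600 = -7/129600
⇒ 3j(5 6 5; 0 0 0)² = 80/7293, sgn +1
Racah Σ t=0..1: t=0:+1/207360 t=1:−1/345600 = 1/518400
⇒ 3j(5 6 5; 4 -4 0)² = 12/2431, sgn -1
4πI² = N·(3j₀)²·(3jₘ)² = 320/3757
I = -1·√(0.0851743/4π) = -0.08232836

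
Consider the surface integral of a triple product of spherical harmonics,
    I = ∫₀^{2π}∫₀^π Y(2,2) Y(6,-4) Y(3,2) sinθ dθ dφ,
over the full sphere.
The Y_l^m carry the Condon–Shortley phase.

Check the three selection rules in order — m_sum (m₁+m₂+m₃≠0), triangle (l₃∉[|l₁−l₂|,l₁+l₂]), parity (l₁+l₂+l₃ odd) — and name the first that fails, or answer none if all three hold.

triangle

m₁+m₂+m₃ = 2 − 4 + 2 = 0  ✓
triangle: |2−6|=4 ≤ l₃=3 ≤ 2+6=8  ✗
parity: l₁+l₂+l₃ = 11 is odd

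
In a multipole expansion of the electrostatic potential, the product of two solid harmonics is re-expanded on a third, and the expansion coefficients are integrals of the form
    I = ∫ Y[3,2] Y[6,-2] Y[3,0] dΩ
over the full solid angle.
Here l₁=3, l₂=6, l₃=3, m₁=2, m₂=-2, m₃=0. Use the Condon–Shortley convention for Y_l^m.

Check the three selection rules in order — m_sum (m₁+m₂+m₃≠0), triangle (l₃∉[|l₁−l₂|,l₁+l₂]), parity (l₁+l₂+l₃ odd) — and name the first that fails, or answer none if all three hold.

none

azimuthal sum: 2 − 2 + 0 = 0  ✓
3 ≤ 3 ≤ 9 (triangle on l)  ✓
L = 3 + 6 + 3 = 12 (even)  ✓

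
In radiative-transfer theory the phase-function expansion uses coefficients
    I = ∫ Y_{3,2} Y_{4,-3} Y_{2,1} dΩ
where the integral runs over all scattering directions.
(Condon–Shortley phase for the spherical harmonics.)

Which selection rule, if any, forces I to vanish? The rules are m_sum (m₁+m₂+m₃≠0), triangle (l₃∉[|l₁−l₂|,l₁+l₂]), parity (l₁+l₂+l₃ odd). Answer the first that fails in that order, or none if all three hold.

parity

m₁+m₂+m₃ = 2 − 3 + 1 = 0  ✓
triangle: |3−4|=1 ≤ l₃=2 ≤ 3+4=7  ✓
parity: l₁+l₂+l₃ = 9 is odd  ✗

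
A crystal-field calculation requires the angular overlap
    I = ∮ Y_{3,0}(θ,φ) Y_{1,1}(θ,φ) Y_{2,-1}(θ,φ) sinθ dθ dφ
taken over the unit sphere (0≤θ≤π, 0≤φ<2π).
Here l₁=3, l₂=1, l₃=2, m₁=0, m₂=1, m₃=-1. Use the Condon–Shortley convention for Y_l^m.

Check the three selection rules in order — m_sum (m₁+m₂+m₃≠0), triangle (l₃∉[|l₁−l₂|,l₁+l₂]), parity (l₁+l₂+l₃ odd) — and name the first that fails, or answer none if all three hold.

azimuthal sum: 0 + 1 − 1 = 0  ✓
2 ≤ 2 ≤ 4 (triangle on l)  ✓
L = 3 + 1 + 2 = 6 (even)  ✓

none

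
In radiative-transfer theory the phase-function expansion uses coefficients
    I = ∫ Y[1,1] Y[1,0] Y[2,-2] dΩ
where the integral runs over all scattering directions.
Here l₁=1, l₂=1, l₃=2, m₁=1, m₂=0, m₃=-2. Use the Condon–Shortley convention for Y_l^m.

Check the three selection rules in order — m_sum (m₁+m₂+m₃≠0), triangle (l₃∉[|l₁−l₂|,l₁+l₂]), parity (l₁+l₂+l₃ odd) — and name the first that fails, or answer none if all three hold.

m_sum

m₁+m₂+m₃ = 1 + 0 − 2 = -1  ✗
triangle: |1−1|=0 ≤ l₃=2 ≤ 1+1=2
parity: l₁+l₂+l₃ = 4 is even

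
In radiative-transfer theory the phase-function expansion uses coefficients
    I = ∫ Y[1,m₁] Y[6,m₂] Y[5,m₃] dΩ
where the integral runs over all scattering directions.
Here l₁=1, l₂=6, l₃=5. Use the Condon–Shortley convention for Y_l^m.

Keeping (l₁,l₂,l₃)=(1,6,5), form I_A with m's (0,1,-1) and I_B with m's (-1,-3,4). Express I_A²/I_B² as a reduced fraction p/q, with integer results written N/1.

Shared (l₁,l₂,l₃)=(1,6,5): N and (l;000)² cancel in I_A²/I_B².
A: Δ = 2!·0!·10!/13! = 1/858; Racah Σ t=1..1: t=1:−1/17280 = -1/17280; ⇒ 3j(1 6 5; 0 1 -1)² = 35/858, sgn -1
B: Δ = 2!·0!·10!/13! = 1/858; Racah Σ t=2..2: t=2:+1/725760 = 1/725760; ⇒ 3j(1 6 5; -1 -3 4)² = 1/286, sgn -1
I_A²/I_B² = (35/858)/(1/286) = 35/3

35/3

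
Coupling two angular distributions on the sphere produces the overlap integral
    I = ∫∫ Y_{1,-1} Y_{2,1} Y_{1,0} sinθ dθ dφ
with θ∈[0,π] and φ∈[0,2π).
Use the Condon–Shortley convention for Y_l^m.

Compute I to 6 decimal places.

-0.218510

Checks pass: Σm=0; 4 even; l₃=1∈[1,3].
(2·1+1)(2·2+1)(2·1+1) = 45
Δ: 2! 0! 2! / 5! → 1/30
sum: t=1:−1/1 = -1/1
3j²(1 2 1; 0 0 0) = Δ·Π!·Σ² = 2/15  (sign +1)
sum: t=2:+1/2 = 1/2
3j²(1 2 1; -1 1 0) = Δ·Π!·Σ² = 1/10  (sign -1)
combine: 4πI² = 45·2/15·1/10 = 3/5
take √, sign -1: I = -0.21850969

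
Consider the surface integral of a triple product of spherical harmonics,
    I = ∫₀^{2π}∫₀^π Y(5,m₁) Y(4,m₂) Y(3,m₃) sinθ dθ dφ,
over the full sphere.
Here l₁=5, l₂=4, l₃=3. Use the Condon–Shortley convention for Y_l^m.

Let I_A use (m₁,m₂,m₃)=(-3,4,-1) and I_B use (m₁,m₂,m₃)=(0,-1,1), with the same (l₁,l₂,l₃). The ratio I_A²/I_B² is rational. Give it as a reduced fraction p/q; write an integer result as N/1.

Same 5,4,3: normalisation and zero-m 3j drop out of the ratio.
A: Δ: 6! 4! 2! / 13! → 1/180180; sum: t=6:+1/5760 = 1/5760; 3j²(5 4 3; -3 4 -1) = Δ·Π!·Σ² = 56/2145  (sign +1)
B: Δ: 6! 4! 2! / 13! → 1/180180; sum: t=1:−1/5760 t=2:+1/288 t=3:−1/288 = -1/5760; 3j²(5 4 3; 0 -1 1) = Δ·Π!·Σ² = 1/12012  (sign -1)
I_A²/I_B² = (56/2145)/(1/12012) = 1568/5

1568/5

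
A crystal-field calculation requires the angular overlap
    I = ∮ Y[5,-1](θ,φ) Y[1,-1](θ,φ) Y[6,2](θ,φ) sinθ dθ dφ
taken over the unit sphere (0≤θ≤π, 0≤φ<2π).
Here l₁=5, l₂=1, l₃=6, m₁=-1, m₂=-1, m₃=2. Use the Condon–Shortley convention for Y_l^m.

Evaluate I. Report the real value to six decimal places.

m-sum 0 ✓  L=12 even ✓  4≤6≤6 ✓
Π(2lᵢ+1) = 11×3×13 = 429
triangle coeff Δ(5,1,6) = 1/858
Σ_t [0,0]: t=0:+1/14400 = 1/14400
(3j)²=6/143 [(5 1 6; 0 0 0)], sign=+1
Σ_t [0,0]: t=0:+1/34560 = 1/34560
(3j)²=14/429 [(5 1 6; -1 -1 2)], sign=+1
⇒ 4πI² = 84/143
I = (+1)√(84/143/(4π)) = 0.21620548

0.216205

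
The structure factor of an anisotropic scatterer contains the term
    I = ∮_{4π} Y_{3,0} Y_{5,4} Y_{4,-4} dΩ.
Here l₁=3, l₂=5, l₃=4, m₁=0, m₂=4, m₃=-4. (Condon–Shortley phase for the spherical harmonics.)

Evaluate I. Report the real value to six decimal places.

-0.207724

Rules hold: Σm=0, L=12 even, 2≤4≤8.
N = 7·11·9 = 693
Δ = 4!·2!·6!/13! = 1/180180
Racah Σ t=1..3: t=1:−1/576 t=2:+1/144 t=3:−1/576 = 1/288
⇒ 3j(3 5 4; 0 0 0)² = 20/1001, sgn +1
Racah Σ t=3..3: t=3:−1/8640 = -1/8640
⇒ 3j(3 5 4; 0 4 -4)² = 28/715, sgn -1
4πI² = N·(3j₀)²·(3jₘ)² = 1008/1859
I = -1·√(0.542227/4π) = -0.20772350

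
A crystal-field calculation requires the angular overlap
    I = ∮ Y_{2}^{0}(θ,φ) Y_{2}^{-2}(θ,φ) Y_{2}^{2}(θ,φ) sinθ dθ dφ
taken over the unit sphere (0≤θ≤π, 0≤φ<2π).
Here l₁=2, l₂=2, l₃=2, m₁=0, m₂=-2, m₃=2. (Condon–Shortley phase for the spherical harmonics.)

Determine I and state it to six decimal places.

Rules hold: Σm=0, L=6 even, 0≤2≤4.
N = 5·5·5 = 125
Δ = 2!·2!·2!/7! = 1/630
Racah Σ t=0..2: t=0:+1/8 t=1:−1/1 t=2:+1/8 = -3/4
⇒ 3j(2 2 2; 0 0 0)² = 2/35, sgn -1
Racah Σ t=0..0: t=0:+1/8 = 1/8
⇒ 3j(2 2 2; 0 -2 2)² = 2/35, sgn +1
4πI² = N·(3j₀)²·(3jₘ)² = 20/49
I = -1·√(0.408163/4π) = -0.18022375

-0.180224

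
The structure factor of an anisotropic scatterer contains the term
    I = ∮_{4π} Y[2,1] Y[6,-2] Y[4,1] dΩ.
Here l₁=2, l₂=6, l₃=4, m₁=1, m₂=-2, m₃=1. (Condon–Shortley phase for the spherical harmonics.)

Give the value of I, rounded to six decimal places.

0.238034

Rules hold: Σm=0, L=12 even, 4≤4≤8.
N = 5·13·9 = 585
Δ = 4!·0!·8!/13! = 1/6435
Racah Σ t=2..2: t=2:+1/2304 = 1/2304
⇒ 3j(2 6 4; 0 0 0)² = 5/143, sgn +1
Racah Σ t=1..1: t=1:−1/4320 = -1/4320
⇒ 3j(2 6 4; 1 -2 1)² = 224/6435, sgn +1
4πI² = N·(3j₀)²·(3jₘ)² = 1120/1573
I = +1·√(0.712015/4π) = 0.23803440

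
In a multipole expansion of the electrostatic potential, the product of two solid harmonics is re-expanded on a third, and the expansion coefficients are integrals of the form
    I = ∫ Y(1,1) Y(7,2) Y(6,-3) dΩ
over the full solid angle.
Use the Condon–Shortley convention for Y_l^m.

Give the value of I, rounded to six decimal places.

Rules hold: Σm=0, L=14 even, 6≤6≤8.
N = 3·15·13 = 585
Δ = 2!·0!·12!/15! = 1/1365
Racah Σ t=1..1: t=1:−1/518400 = -1/518400
⇒ 3j(1 7 6; 0 0 0)² = 7/195, sgn -1
Racah Σ t=0..0: t=0:+1/4354560 = 1/4354560
⇒ 3j(1 7 6; 1 2 -3)² = 2/273, sgn -1
4πI² = N·(3j₀)²·(3jₘ)² = 2/13
I = +1·√(0.153846/4π) = 0.11064668

0.110647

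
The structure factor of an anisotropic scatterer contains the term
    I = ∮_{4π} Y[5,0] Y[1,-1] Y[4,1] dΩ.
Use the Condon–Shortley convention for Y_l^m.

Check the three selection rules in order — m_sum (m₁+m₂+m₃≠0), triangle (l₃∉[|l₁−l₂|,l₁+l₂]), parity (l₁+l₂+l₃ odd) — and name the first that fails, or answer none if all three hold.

none

Σmᵢ = 0  ✓
l₃∈[|l₁−l₂|,l₁+l₂]=[4,6], have l₃=4  ✓
Σlᵢ = 10 ⇒ even  ✓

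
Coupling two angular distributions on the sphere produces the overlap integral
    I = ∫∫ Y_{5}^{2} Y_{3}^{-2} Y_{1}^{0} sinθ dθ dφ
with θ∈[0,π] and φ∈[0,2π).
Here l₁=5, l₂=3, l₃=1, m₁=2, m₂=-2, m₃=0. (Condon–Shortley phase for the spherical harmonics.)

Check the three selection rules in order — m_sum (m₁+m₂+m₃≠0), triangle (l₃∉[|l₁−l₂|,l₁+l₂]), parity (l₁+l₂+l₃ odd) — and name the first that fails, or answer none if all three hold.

azimuthal sum: 2 − 2 + 0 = 0  ✓
2 ≤ 1 ≤ 8 (triangle on l)  ✗
L = 5 + 3 + 1 = 9 (odd)

triangle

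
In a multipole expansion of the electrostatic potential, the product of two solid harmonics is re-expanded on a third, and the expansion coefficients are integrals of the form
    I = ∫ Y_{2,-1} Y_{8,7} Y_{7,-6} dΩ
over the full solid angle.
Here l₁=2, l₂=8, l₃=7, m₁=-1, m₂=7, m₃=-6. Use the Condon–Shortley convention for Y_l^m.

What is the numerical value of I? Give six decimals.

0.000000

l₁+l₂+l₃=17 is odd: 3j(l;000)=0 ⇒ I=0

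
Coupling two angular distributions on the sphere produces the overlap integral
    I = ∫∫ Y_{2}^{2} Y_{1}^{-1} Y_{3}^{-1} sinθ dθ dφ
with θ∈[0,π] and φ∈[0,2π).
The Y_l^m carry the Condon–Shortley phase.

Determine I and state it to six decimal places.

m-sum 0 ✓  L=6 even ✓  1≤3≤3 ✓
Π(2lᵢ+1) = 5×3×7 = 105
triangle coeff Δ(2,1,3) = 1/105
Σ_t [0,0]: t=0:+1/4 = 1/4
(3j)²=3/35 [(2 1 3; 0 0 0)], sign=-1
Σ_t [0,0]: t=0:+1/48 = 1/48
(3j)²=1/105 [(2 1 3; 2 -1 -1)], sign=+1
⇒ 4πI² = 3/35
I = (-1)√(3/35/(4π)) = -0.08258890

-0.082589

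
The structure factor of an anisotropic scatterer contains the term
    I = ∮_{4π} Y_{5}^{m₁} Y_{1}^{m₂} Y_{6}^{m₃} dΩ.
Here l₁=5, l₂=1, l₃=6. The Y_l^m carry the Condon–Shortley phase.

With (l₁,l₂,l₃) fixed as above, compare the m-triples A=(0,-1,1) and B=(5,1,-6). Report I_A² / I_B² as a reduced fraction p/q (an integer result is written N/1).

7/22

l's match ⇒ only the (l;m) 3-j factors differ between A and B.
A: triangle coeff Δ(5,1,6) = 1/858; Σ_t [0,0]: t=0:+1/28800 = 1/28800; (3j)²=7/286 [(5 1 6; 0 -1 1)], sign=-1
B: triangle coeff Δ(5,1,6) = 1/858; Σ_t [0,0]: t=0:+1/7257600 = 1/7257600; (3j)²=1/13 [(5 1 6; 5 1 -6)], sign=+1
I_A²/I_B² = (7/286)/(1/13) = 7/22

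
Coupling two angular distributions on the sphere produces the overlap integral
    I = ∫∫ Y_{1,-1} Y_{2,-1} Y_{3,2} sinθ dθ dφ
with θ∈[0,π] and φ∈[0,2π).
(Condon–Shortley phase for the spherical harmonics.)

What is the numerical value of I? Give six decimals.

0.261169

m-sum 0 ✓  L=6 even ✓  1≤3≤3 ✓
Π(2lᵢ+1) = 3×5×7 = 105
triangle coeff Δ(1,2,3) = 1/105
Σ_t [0,0]: t=0:+1/4 = 1/4
(3j)²=3/35 [(1 2 3; 0 0 0)], sign=-1
Σ_t [0,0]: t=0:+1/12 = 1/12
(3j)²=2/21 [(1 2 3; -1 -1 2)], sign=-1
⇒ 4πI² = 6/7
I = (+1)√(6/7/(4π)) = 0.26116903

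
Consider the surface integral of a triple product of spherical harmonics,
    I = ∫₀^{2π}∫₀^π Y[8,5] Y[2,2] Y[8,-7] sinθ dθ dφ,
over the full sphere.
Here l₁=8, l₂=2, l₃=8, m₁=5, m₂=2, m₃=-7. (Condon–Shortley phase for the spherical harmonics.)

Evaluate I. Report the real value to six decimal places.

Rules hold: Σm=0, L=18 even, 6≤8≤10.
N = 17·5·17 = 1445
Δ = 2!·14!·2!/19! = 1/348840
Racah Σ t=0..2: t=0:+1/116121600 t=1:−1/25401600 t=2:+1/116121600 = -1/45158400
⇒ 3j(8 2 8; 0 0 0)² = 24/1615, sgn -1
Racah Σ t=2..2: t=2:+1/24908083200 = 1/24908083200
⇒ 3j(8 2 8; 5 2 -7)² = 7/1292, sgn -1
4πI² = N·(3j₀)²·(3jₘ)² = 42/361
I = +1·√(0.116343/4π) = 0.09622017

0.096220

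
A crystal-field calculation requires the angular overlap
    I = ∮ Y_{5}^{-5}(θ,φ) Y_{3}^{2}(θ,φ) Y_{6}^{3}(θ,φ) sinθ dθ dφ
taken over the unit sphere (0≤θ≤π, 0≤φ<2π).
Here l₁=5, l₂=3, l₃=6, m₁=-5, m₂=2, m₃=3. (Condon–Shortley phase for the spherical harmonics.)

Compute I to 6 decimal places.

0.088266

Rules hold: Σm=0, L=14 even, 2≤6≤8.
N = 11·7·13 = 1001
Δ = 2!·8!·4!/15! = 1/675675
Racah Σ t=0..2: t=0:+1/8640 t=1:−1/2304 t=2:+1/8640 = -7/34560
⇒ 3j(5 3 6; 0 0 0)² = 7/429, sgn -1
Racah Σ t=2..2: t=2:+1/483840 = 1/483840
⇒ 3j(5 3 6; -5 2 3)² = 6/1001, sgn -1
4πI² = N·(3j₀)²·(3jₘ)² = 14/143
I = +1·√(0.0979021/4π) = 0.08826552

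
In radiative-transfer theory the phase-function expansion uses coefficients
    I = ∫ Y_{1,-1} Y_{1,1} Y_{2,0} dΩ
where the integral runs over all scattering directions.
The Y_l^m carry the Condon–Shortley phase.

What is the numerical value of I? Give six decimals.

Checks pass: Σm=0; 4 even; l₃=2∈[0,2].
(2·1+1)(2·1+1)(2·2+1) = 45
Δ: 0! 2! 2! / 5! → 1/30
sum: t=0:+1/1 = 1/1
3j²(1 1 2; 0 0 0) = Δ·Π!·Σ² = 2/15  (sign +1)
sum: t=0:+1/4 = 1/4
3j²(1 1 2; -1 1 0) = Δ·Π!·Σ² = 1/30  (sign +1)
combine: 4πI² = 45·2/15·1/30 = 1/5
take √, sign +1: I = 0.12615663

0.126157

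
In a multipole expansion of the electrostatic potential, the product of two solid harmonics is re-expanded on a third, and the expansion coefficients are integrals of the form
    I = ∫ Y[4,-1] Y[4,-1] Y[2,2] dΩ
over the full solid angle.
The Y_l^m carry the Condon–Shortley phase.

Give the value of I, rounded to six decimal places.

0.200662

m-sum 0 ✓  L=10 even ✓  0≤2≤8 ✓
Π(2lᵢ+1) = 9×9×5 = 405
triangle coeff Δ(4,4,2) = 1/13860
Σ_t [2,4]: t=2:+1/192 t=3:−1/36 t=4:+1/192 = -5/288
(3j)²=20/693 [(4 4 2; 0 0 0)], sign=-1
Σ_t [3,3]: t=3:−1/144 = -1/144
(3j)²=10/231 [(4 4 2; -1 -1 2)], sign=-1
⇒ 4πI² = 3000/5929
I = (+1)√(3000/5929/(4π)) = 0.20066192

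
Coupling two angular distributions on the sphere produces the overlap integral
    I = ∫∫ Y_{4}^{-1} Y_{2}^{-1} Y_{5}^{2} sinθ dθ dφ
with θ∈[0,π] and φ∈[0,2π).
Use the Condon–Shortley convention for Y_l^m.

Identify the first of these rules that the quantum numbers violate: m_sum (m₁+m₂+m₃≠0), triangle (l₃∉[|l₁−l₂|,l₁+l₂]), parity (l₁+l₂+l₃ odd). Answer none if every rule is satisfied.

parity

azimuthal sum: -1 − 1 + 2 = 0  ✓
2 ≤ 5 ≤ 6 (triangle on l)  ✓
L = 4 + 2 + 5 = 11 (odd)  ✗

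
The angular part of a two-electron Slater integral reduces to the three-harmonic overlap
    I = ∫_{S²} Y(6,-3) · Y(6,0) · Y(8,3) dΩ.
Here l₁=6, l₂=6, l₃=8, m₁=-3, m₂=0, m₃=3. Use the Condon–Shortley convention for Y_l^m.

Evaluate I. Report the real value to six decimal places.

0.107481

Rules hold: Σm=0, L=20 even, 0≤8≤12.
N = 13·13·17 = 2873
Δ = 4!·8!·8!/21! = 1/1309458150
Racah Σ t=0..4: t=0:+1/49766400 t=1:−1/3110400 t=2:+1/1327104 t=3:−1/3110400 t=4:+1/49766400 = 1/6635520
⇒ 3j(6 6 8; 0 0 0)² = 350/46189, sgn +1
Racah Σ t=1..4: t=1:−1/174182400 t=2:+1/11612160 t=3:−1/6220800 t=4:+1/24883200 = -1/24883200
⇒ 3j(6 6 8; -3 0 3)² = 28/4199, sgn +1
4πI² = N·(3j₀)²·(3jₘ)² = 9800/67507
I = +1·√(0.14517/4π) = 0.10748150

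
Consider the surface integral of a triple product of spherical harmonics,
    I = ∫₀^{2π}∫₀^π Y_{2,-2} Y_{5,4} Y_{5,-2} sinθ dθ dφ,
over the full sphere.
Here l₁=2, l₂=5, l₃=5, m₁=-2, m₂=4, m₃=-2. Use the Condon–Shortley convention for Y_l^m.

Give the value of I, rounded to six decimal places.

Checks pass: Σm=0; 12 even; l₃=5∈[3,7].
(2·2+1)(2·5+1)(2·5+1) = 605
Δ: 2! 2! 8! / 13! → 1/38610
sum: t=0:+1/2880 t=1:−1/576 t=2:+1/2880 = -1/960
3j²(2 5 5; 0 0 0) = Δ·Π!·Σ² = 10/429  (sign +1)
sum: t=2:+1/20160 = 1/20160
3j²(2 5 5; -2 4 -2) = Δ·Π!·Σ² = 12/715  (sign -1)
combine: 4πI² = 605·10/429·12/715 = 40/169
take √, sign -1: I = -0.13724032

-0.137240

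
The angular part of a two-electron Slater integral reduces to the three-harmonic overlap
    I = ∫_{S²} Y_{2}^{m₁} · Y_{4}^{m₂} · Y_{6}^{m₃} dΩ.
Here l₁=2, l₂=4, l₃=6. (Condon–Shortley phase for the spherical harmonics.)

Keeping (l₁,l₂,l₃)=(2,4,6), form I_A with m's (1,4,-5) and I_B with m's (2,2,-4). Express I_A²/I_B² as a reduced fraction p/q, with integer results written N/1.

Shared (l₁,l₂,l₃)=(2,4,6): N and (l;000)² cancel in I_A²/I_B².
A: Δ = 0!·4!·8!/13! = 1/6435; Racah Σ t=0..0: t=0:+1/241920 = 1/241920; ⇒ 3j(2 4 6; 1 4 -5)² = 1/39, sgn -1
B: Δ = 0!·4!·8!/13! = 1/6435; Racah Σ t=0..0: t=0:+1/34560 = 1/34560; ⇒ 3j(2 4 6; 2 2 -4)² = 14/429, sgn +1
I_A²/I_B² = (1/39)/(14/429) = 11/14

11/14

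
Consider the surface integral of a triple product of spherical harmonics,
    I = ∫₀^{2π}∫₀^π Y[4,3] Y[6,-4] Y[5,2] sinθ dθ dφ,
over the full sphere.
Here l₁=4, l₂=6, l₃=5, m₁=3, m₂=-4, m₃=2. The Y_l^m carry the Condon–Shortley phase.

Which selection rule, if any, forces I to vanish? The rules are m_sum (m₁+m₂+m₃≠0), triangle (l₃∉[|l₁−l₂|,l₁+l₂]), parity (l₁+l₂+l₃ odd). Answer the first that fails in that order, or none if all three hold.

azimuthal sum: 3 − 4 + 2 = 1  ✗
2 ≤ 5 ≤ 10 (triangle on l)
L = 4 + 6 + 5 = 15 (odd)

m_sum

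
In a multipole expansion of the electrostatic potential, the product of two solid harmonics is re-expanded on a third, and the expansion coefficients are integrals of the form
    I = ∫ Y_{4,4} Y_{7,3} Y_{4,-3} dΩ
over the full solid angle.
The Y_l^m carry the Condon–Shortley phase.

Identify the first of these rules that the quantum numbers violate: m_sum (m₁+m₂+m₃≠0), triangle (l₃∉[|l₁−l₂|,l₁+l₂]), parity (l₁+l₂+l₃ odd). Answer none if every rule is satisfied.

azimuthal sum: 4 + 3 − 3 = 4  ✗
3 ≤ 4 ≤ 11 (triangle on l)
L = 4 + 7 + 4 = 15 (odd)

m_sum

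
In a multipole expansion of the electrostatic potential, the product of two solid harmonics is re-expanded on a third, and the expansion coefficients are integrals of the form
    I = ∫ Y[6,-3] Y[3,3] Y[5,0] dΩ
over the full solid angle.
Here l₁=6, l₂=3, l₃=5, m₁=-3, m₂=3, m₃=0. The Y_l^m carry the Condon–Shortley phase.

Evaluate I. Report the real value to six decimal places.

m-sum 0 ✓  L=14 even ✓  3≤5≤9 ✓
Π(2lᵢ+1) = 13×7×11 = 1001
triangle coeff Δ(6,3,5) = 1/675675
Σ_t [1,3]: t=1:−1/8640 t=2:+1/2304 t=3:−1/8640 = 7/34560
(3j)²=7/429 [(6 3 5; 0 0 0)], sign=-1
Σ_t [4,4]: t=4:+1/34560 = 1/34560
(3j)²=4/143 [(6 3 5; -3 3 0)], sign=-1
⇒ 4πI² = 196/429
I = (+1)√(196/429/(4π)) = 0.19067531

0.190675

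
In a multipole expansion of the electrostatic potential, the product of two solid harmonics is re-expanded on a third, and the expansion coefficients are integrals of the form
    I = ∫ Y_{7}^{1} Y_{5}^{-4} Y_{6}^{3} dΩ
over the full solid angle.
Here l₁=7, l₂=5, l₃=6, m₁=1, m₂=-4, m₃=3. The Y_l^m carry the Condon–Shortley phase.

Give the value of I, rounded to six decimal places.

-0.145177

m-sum 0 ✓  L=18 even ✓  2≤6≤12 ✓
Π(2lᵢ+1) = 15×11×13 = 2145
triangle coeff Δ(7,5,6) = 1/174594420
Σ_t [1,5]: t=1:−1/4147200 t=2:+1/207360 t=3:−1/82944 t=4:+1/207360 t=5:−1/4147200 = -1/345600
(3j)²=420/46189 [(7 5 6; 0 0 0)], sign=-1
Σ_t [0,1]: t=0:+1/6220800 t=1:−1/2073600 = -1/3110400
(3j)²=3136/230945 [(7 5 6; 1 -4 3)], sign=+1
⇒ 4πI² = 3951360/14919047
I = (-1)√(3951360/14919047/(4π)) = -0.14517700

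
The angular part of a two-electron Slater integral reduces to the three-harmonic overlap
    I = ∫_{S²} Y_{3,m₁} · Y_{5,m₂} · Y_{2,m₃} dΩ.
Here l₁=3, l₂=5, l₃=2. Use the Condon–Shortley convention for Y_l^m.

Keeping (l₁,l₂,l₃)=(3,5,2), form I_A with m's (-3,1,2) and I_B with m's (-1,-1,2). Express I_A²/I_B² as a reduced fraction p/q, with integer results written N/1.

Same 3,5,2: normalisation and zero-m 3j drop out of the ratio.
A: Δ: 6! 0! 4! / 11! → 1/2310; sum: t=6:+1/17280 = 1/17280; 3j²(3 5 2; -3 1 2) = Δ·Π!·Σ² = 1/2310  (sign +1)
B: Δ: 6! 0! 4! / 11! → 1/2310; sum: t=4:+1/1152 = 1/1152; 3j²(3 5 2; -1 -1 2) = Δ·Π!·Σ² = 1/154  (sign +1)
I_A²/I_B² = (1/2310)/(1/154) = 1/15

1/15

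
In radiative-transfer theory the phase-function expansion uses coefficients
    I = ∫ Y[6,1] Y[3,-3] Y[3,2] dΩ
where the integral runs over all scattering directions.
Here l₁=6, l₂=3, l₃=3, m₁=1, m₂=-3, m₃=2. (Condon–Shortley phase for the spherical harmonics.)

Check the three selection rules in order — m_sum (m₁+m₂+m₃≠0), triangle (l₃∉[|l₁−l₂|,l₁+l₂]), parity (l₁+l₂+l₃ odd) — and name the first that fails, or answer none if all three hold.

none

azimuthal sum: 1 − 3 + 2 = 0  ✓
3 ≤ 3 ≤ 9 (triangle on l)  ✓
L = 6 + 3 + 3 = 12 (even)  ✓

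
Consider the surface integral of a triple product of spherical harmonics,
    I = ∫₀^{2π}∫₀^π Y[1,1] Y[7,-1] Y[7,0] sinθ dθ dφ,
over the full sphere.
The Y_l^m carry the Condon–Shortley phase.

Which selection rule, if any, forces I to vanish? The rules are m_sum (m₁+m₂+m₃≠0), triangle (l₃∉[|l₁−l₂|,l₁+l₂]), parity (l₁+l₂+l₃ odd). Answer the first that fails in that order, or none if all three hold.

parity

Σmᵢ = 0  ✓
l₃∈[|l₁−l₂|,l₁+l₂]=[6,8], have l₃=7  ✓
Σlᵢ = 15 ⇒ odd  ✗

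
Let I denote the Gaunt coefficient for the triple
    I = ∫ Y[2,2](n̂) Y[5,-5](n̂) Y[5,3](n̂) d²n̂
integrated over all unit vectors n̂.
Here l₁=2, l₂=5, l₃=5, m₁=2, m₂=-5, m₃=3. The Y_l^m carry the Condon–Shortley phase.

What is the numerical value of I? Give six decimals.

0.088588

Rules hold: Σm=0, L=12 even, 3≤5≤7.
N = 5·11·11 = 605
Δ = 2!·2!·8!/13! = 1/38610
Racah Σ t=0..2: t=0:+1/2880 t=1:−1/576 t=2:+1/2880 = -1/960
⇒ 3j(2 5 5; 0 0 0)² = 10/429, sgn +1
Racah Σ t=0..0: t=0:+1/161280 = 1/161280
⇒ 3j(2 5 5; 2 -5 3)² = 1/143, sgn +1
4πI² = N·(3j₀)²·(3jₘ)² = 50/507
I = +1·√(0.0986193/4π) = 0.08858824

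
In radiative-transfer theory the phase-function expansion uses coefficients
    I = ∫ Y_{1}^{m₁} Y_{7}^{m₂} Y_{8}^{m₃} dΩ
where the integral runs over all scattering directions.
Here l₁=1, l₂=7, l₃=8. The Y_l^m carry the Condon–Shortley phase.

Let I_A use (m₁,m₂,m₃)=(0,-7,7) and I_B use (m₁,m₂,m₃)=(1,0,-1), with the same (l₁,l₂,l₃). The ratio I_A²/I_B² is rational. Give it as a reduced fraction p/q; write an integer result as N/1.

5/12

l's match ⇒ only the (l;m) 3-j factors differ between A and B.
A: triangle coeff Δ(1,7,8) = 1/2040; Σ_t [0,0]: t=0:+1/87178291200 = 1/87178291200; (3j)²=1/136 [(1 7 8; 0 -7 7)], sign=-1
B: triangle coeff Δ(1,7,8) = 1/2040; Σ_t [0,0]: t=0:+1/50803200 = 1/50803200; (3j)²=3/170 [(1 7 8; 1 0 -1)], sign=-1
I_A²/I_B² = (1/136)/(3/170) = 5/12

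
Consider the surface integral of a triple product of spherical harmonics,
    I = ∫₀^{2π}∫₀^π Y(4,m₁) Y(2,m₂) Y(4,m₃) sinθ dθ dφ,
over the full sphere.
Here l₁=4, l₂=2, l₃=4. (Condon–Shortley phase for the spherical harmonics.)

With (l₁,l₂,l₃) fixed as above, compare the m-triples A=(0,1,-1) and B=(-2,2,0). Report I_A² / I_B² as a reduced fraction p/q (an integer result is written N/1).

1/18

Shared (l₁,l₂,l₃)=(4,2,4): N and (l;000)² cancel in I_A²/I_B².
A: Δ = 2!·6!·2!/11! = 1/13860; Racah Σ t=1..2: t=1:−1/72 t=2:+1/96 = -1/288; ⇒ 3j(4 2 4; 0 1 -1)² = 1/462, sgn +1
B: Δ = 2!·6!·2!/11! = 1/13860; Racah Σ t=2..2: t=2:+1/192 = 1/192; ⇒ 3j(4 2 4; -2 2 0)² = 3/77, sgn +1
I_A²/I_B² = (1/462)/(3/77) = 1/18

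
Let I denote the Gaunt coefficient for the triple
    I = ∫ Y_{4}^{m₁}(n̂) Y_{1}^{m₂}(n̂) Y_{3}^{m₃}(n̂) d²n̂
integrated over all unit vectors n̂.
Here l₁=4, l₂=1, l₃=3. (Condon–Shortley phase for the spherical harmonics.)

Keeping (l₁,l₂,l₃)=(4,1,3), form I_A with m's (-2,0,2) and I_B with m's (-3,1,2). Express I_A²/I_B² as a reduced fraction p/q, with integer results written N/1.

Shared (l₁,l₂,l₃)=(4,1,3): N and (l;000)² cancel in I_A²/I_B².
A: Δ = 2!·6!·0!/9! = 1/252; Racah Σ t=1..1: t=1:−1/120 = -1/120; ⇒ 3j(4 1 3; -2 0 2)² = 1/21, sgn +1
B: Δ = 2!·6!·0!/9! = 1/252; Racah Σ t=2..2: t=2:+1/240 = 1/240; ⇒ 3j(4 1 3; -3 1 2)² = 1/12, sgn -1
I_A²/I_B² = (1/21)/(1/12) = 4/7

4/7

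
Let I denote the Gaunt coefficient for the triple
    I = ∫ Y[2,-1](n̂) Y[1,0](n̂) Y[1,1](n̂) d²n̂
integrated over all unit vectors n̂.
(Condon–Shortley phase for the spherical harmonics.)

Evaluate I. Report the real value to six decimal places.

-0.218510

m-sum 0 ✓  L=4 even ✓  1≤1≤3 ✓
Π(2lᵢ+1) = 5×3×3 = 45
triangle coeff Δ(2,1,1) = 1/30
Σ_t [1,1]: t=1:−1/1 = -1/1
(3j)²=2/15 [(2 1 1; 0 0 0)], sign=+1
Σ_t [1,1]: t=1:−1/2 = -1/2
(3j)²=1/10 [(2 1 1; -1 0 1)], sign=-1
⇒ 4πI² = 3/5
I = (-1)√(3/5/(4π)) = -0.21850969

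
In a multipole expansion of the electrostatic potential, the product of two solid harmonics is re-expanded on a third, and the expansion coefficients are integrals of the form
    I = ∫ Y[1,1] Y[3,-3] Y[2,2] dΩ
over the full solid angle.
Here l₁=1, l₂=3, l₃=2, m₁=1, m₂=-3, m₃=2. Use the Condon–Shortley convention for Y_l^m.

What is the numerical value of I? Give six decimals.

m-sum 0 ✓  L=6 even ✓  2≤2≤4 ✓
Π(2lᵢ+1) = 3×7×5 = 105
triangle coeff Δ(1,3,2) = 1/105
Σ_t [1,1]: t=1:−1/4 = -1/4
(3j)²=3/35 [(1 3 2; 0 0 0)], sign=-1
Σ_t [0,0]: t=0:+1/48 = 1/48
(3j)²=1/7 [(1 3 2; 1 -3 2)], sign=+1
⇒ 4πI² = 9/7
I = (-1)√(9/7/(4π)) = -0.31986543

-0.319865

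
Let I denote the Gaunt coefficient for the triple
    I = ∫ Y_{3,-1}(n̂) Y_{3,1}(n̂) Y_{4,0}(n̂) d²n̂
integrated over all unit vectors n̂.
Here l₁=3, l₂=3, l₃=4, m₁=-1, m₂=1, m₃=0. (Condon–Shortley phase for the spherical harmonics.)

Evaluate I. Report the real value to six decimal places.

-0.025645

Checks pass: Σm=0; 10 even; l₃=4∈[0,6].
(2·3+1)(2·3+1)(2·4+1) = 441
Δ: 2! 4! 4! / 11! → 1/34650
sum: t=0:+1/72 t=1:−1/16 t=2:+1/72 = -5/144
3j²(3 3 4; 0 0 0) = Δ·Π!·Σ² = 2/77  (sign -1)
sum: t=0:+1/1152 t=1:−1/36 t=2:+1/32 = 5/1152
3j²(3 3 4; -1 1 0) = Δ·Π!·Σ² = 1/1386  (sign +1)
combine: 4πI² = 441·2/77·1/1386 = 1/121
take √, sign -1: I = -0.02564498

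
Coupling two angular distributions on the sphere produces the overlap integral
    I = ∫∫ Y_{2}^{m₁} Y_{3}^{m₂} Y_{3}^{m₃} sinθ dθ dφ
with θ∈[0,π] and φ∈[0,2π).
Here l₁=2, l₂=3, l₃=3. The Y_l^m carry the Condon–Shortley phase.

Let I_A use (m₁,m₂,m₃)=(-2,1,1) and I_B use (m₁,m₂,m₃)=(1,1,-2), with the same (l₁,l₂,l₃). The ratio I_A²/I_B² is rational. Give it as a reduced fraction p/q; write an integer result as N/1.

8/5

Shared (l₁,l₂,l₃)=(2,3,3): N and (l;000)² cancel in I_A²/I_B².
A: Δ = 2!·2!·4!/9! = 1/3780; Racah Σ t=2..2: t=2:+1/16 = 1/16; ⇒ 3j(2 3 3; -2 1 1)² = 2/35, sgn +1
B: Δ = 2!·2!·4!/9! = 1/3780; Racah Σ t=0..1: t=0:+1/48 t=1:−1/12 = -1/16; ⇒ 3j(2 3 3; 1 1 -2)² = 1/28, sgn +1
I_A²/I_B² = (2/35)/(1/28) = 8/5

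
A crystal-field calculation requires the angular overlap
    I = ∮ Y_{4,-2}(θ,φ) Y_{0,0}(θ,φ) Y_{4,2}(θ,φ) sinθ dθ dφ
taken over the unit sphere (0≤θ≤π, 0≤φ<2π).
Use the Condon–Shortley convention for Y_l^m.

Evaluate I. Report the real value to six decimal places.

Rules hold: Σm=0, L=8 even, 4≤4≤4.
N = 9·1·9 = 81
Δ = 0!·8!·0!/9! = 1/9
Racah Σ t=0..0: t=0:+1/576 = 1/576
⇒ 3j(4 0 4; 0 0 0)² = 1/9, sgn +1
Racah Σ t=0..0: t=0:+1/1440 = 1/1440
⇒ 3j(4 0 4; -2 0 2)² = 1/9, sgn +1
4πI² = N·(3j₀)²·(3jₘ)² = 1/1
I = +1·√(1/4π) = 0.28209479

0.282095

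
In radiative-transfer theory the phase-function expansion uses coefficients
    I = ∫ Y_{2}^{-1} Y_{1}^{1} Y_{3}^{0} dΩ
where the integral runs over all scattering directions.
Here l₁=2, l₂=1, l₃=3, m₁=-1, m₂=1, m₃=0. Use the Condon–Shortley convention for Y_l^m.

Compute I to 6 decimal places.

0.143048

Rules hold: Σm=0, L=6 even, 1≤3≤3.
N = 5·3·7 = 105
Δ = 0!·4!·2!/7! = 1/105
Racah Σ t=0..0: t=0:+1/4 = 1/4
⇒ 3j(2 1 3; 0 0 0)² = 3/35, sgn -1
Racah Σ t=0..0: t=0:+1/12 = 1/12
⇒ 3j(2 1 3; -1 1 0)² = 1/35, sgn -1
4πI² = N·(3j₀)²·(3jₘ)² = 9/35
I = +1·√(0.257143/4π) = 0.14304817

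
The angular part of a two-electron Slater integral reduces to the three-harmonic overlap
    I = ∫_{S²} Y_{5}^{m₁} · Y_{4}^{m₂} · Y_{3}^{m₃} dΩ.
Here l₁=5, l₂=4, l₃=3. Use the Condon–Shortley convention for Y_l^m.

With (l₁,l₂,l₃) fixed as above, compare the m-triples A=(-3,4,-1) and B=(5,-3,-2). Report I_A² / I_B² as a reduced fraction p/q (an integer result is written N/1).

Shared (l₁,l₂,l₃)=(5,4,3): N and (l;000)² cancel in I_A²/I_B².
A: Δ = 6!·4!·2!/13! = 1/180180; Racah Σ t=6..6: t=6:+1/5760 = 1/5760; ⇒ 3j(5 4 3; -3 4 -1)² = 56/2145, sgn +1
B: Δ = 6!·4!·2!/13! = 1/180180; Racah Σ t=0..0: t=0:+1/17280 = 1/17280; ⇒ 3j(5 4 3; 5 -3 -2)² = 35/858, sgn -1
I_A²/I_B² = (56/2145)/(35/858) = 16/25

16/25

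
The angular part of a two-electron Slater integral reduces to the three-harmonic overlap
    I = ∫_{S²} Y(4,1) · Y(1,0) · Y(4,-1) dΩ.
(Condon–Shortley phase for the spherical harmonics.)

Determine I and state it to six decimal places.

0.000000

l₁+l₂+l₃=9 is odd: 3j(l;000)=0 ⇒ I=0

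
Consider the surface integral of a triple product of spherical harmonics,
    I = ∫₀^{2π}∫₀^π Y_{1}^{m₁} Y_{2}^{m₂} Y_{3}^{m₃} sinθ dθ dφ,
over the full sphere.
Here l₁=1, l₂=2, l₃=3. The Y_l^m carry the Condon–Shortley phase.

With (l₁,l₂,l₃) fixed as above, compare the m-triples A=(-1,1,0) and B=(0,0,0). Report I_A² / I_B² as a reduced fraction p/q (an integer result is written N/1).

1/3

l's match ⇒ only the (l;m) 3-j factors differ between A and B.
A: triangle coeff Δ(1,2,3) = 1/105; Σ_t [0,0]: t=0:+1/12 = 1/12; (3j)²=1/35 [(1 2 3; -1 1 0)], sign=-1
B: triangle coeff Δ(1,2,3) = 1/105; Σ_t [0,0]: t=0:+1/4 = 1/4; (3j)²=3/35 [(1 2 3; 0 0 0)], sign=-1
I_A²/I_B² = (1/35)/(3/35) = 1/3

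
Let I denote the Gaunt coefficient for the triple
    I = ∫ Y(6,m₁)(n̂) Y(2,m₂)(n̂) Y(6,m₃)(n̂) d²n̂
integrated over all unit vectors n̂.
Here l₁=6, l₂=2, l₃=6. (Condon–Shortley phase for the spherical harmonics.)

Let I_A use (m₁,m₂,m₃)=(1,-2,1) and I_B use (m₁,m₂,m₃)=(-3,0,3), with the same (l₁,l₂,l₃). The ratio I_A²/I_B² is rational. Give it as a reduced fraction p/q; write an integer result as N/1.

Shared (l₁,l₂,l₃)=(6,2,6): N and (l;000)² cancel in I_A²/I_B².
A: Δ = 2!·10!·2!/15! = 1/90090; Racah Σ t=0..0: t=0:+1/57600 = 1/57600; ⇒ 3j(6 2 6; 1 -2 1)² = 21/715, sgn -1
B: Δ = 2!·10!·2!/15! = 1/90090; Racah Σ t=0..2: t=0:+1/1451520 t=1:−1/80640 t=2:+1/120960 = -1/290304; ⇒ 3j(6 2 6; -3 0 3)² = 5/2002, sgn +1
I_A²/I_B² = (21/715)/(5/2002) = 294/25

294/25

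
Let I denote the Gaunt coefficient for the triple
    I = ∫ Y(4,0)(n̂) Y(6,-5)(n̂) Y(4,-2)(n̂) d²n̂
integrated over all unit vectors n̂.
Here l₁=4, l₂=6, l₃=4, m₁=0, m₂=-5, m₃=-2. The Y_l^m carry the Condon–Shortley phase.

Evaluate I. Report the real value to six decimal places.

0.000000

0 − 5 − 2 = -7 ≠ 0: azimuthal integral kills it; I = 0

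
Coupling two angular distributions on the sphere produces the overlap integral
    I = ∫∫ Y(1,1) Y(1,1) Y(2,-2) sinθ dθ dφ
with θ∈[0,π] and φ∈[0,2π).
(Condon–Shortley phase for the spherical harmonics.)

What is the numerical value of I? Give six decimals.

0.309019

m-sum 0 ✓  L=4 even ✓  0≤2≤2 ✓
Π(2lᵢ+1) = 3×3×5 = 45
triangle coeff Δ(1,1,2) = 1/30
Σ_t [0,0]: t=0:+1/1 = 1/1
(3j)²=2/15 [(1 1 2; 0 0 0)], sign=+1
Σ_t [0,0]: t=0:+1/4 = 1/4
(3j)²=1/5 [(1 1 2; 1 1 -2)], sign=+1
⇒ 4πI² = 6/5
I = (+1)√(6/5/(4π)) = 0.30901936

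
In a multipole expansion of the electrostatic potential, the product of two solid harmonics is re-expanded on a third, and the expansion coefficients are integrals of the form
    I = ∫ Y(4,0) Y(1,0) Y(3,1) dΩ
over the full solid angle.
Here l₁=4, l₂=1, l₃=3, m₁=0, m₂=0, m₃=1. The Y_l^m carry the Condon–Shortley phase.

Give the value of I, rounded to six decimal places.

Σmᵢ = 1 ≠ 0, so the φ-integral vanishes; I = 0

0.000000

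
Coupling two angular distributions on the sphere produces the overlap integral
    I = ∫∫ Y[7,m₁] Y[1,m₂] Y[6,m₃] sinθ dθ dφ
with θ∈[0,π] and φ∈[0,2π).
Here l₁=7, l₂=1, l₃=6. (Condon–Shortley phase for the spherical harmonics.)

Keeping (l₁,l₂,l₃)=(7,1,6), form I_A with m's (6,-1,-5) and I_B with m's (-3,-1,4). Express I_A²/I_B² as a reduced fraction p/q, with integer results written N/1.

13/1

l's match ⇒ only the (l;m) 3-j factors differ between A and B.
A: triangle coeff Δ(7,1,6) = 1/1365; Σ_t [0,0]: t=0:+1/79833600 = 1/79833600; (3j)²=2/35 [(7 1 6; 6 -1 -5)], sign=-1
B: triangle coeff Δ(7,1,6) = 1/1365; Σ_t [0,0]: t=0:+1/14515200 = 1/14515200; (3j)²=2/455 [(7 1 6; -3 -1 4)], sign=+1
I_A²/I_B² = (2/35)/(2/455) = 13/1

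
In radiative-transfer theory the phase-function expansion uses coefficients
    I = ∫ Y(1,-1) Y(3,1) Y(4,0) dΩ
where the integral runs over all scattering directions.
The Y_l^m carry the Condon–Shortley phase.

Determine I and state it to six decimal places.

m-sum 0 ✓  L=8 even ✓  2≤4≤4 ✓
Π(2lᵢ+1) = 3×7×9 = 189
triangle coeff Δ(1,3,4) = 1/252
Σ_t [0,0]: t=0:+1/36 = 1/36
(3j)²=4/63 [(1 3 4; 0 0 0)], sign=+1
Σ_t [0,0]: t=0:+1/96 = 1/96
(3j)²=1/42 [(1 3 4; -1 1 0)], sign=+1
⇒ 4πI² = 2/7
I = (+1)√(2/7/(4π)) = 0.15078601

0.150786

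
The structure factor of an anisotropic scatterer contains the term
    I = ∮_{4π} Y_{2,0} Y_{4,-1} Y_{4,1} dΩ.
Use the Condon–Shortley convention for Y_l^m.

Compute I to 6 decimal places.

-0.139264

m-sum 0 ✓  L=10 even ✓  2≤4≤6 ✓
Π(2lᵢ+1) = 5×9×9 = 405
triangle coeff Δ(2,4,4) = 1/13860
Σ_t [0,2]: t=0:+1/192 t=1:−1/36 t=2:+1/192 = -5/288
(3j)²=20/693 [(2 4 4; 0 0 0)], sign=-1
Σ_t [0,2]: t=0:+1/144 t=1:−1/48 t=2:+1/480 = -17/1440
(3j)²=289/13860 [(2 4 4; 0 -1 1)], sign=+1
⇒ 4πI² = 1445/5929
I = (-1)√(1445/5929/(4π)) = -0.13926381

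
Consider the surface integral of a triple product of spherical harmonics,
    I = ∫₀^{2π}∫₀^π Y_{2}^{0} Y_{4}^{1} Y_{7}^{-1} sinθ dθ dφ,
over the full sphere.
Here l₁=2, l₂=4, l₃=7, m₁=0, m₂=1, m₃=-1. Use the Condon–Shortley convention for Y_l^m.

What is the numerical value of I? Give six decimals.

l₃=7 ∉ [2,6] — triangle fails ⇒ I = 0

0.000000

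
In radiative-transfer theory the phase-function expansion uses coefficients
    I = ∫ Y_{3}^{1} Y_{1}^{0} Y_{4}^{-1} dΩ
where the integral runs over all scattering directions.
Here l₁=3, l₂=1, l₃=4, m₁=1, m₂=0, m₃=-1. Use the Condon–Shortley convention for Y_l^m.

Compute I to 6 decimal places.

-0.238414

Checks pass: Σm=0; 8 even; l₃=4∈[2,4].
(2·3+1)(2·1+1)(2·4+1) = 189
Δ: 0! 6! 2! / 9! → 1/252
sum: t=0:+1/36 = 1/36
3j²(3 1 4; 0 0 0) = Δ·Π!·Σ² = 4/63  (sign +1)
sum: t=0:+1/48 = 1/48
3j²(3 1 4; 1 0 -1) = Δ·Π!·Σ² = 5/84  (sign -1)
combine: 4πI² = 189·4/63·5/84 = 5/7
take √, sign -1: I = -0.23841361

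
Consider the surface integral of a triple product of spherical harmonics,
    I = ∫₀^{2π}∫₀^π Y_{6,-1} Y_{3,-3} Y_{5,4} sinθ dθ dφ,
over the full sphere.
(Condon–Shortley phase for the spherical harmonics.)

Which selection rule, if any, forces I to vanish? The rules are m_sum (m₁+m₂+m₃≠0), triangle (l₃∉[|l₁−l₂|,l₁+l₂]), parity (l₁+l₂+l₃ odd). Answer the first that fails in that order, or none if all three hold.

m₁+m₂+m₃ = -1 − 3 + 4 = 0  ✓
triangle: |6−3|=3 ≤ l₃=5 ≤ 6+3=9  ✓
parity: l₁+l₂+l₃ = 14 is even  ✓

none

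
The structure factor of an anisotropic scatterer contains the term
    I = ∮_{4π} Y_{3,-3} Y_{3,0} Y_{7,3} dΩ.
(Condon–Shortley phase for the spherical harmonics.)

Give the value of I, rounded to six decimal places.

l₃=7 ∉ [0,6] — triangle fails ⇒ I = 0

0.000000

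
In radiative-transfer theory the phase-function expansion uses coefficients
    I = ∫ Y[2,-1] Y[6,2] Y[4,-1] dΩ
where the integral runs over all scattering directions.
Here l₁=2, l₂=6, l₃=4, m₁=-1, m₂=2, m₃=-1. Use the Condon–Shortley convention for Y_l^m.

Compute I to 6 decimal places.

m-sum 0 ✓  L=12 even ✓  4≤4≤8 ✓
Π(2lᵢ+1) = 5×13×9 = 585
triangle coeff Δ(2,6,4) = 1/6435
Σ_t [2,2]: t=2:+1/2304 = 1/2304
(3j)²=5/143 [(2 6 4; 0 0 0)], sign=+1
Σ_t [3,3]: t=3:−1/4320 = -1/4320
(3j)²=224/6435 [(2 6 4; -1 2 -1)], sign=+1
⇒ 4πI² = 1120/1573
I = (+1)√(1120/1573/(4π)) = 0.23803440

0.238034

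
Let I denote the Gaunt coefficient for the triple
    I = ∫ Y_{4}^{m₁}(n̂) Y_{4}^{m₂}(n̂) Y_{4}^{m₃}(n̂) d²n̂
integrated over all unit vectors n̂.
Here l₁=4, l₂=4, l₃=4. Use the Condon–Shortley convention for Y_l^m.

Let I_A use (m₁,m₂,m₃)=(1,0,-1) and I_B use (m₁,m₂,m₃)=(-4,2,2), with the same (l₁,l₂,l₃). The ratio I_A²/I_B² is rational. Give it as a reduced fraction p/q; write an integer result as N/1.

Shared (l₁,l₂,l₃)=(4,4,4): N and (l;000)² cancel in I_A²/I_B².
A: Δ = 4!·4!·4!/13! = 1/450450; Racah Σ t=0..3: t=0:+1/3456 t=1:−1/144 t=2:+1/96 t=3:−1/864 = 1/384; ⇒ 3j(4 4 4; 1 0 -1)² = 9/2002, sgn -1
B: Δ = 4!·4!·4!/13! = 1/450450; Racah Σ t=4..4: t=4:+1/2304 = 1/2304; ⇒ 3j(4 4 4; -4 2 2)² = 5/143, sgn +1
I_A²/I_B² = (9/2002)/(5/143) = 9/70

9/70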